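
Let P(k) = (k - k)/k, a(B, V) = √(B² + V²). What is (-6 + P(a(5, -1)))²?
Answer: 36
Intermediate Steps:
P(k) = 0 (P(k) = 0/k = 0)
(-6 + P(a(5, -1)))² = (-6 + 0)² = (-6)² = 36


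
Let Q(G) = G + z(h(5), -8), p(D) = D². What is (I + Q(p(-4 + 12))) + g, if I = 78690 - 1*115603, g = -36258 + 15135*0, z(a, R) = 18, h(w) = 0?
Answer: -73089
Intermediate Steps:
Q(G) = 18 + G (Q(G) = G + 18 = 18 + G)
g = -36258 (g = -36258 + 0 = -36258)
I = -36913 (I = 78690 - 115603 = -36913)
(I + Q(p(-4 + 12))) + g = (-36913 + (18 + (-4 + 12)²)) - 36258 = (-36913 + (18 + 8²)) - 36258 = (-36913 + (18 + 64)) - 36258 = (-36913 + 82) - 36258 = -36831 - 36258 = -73089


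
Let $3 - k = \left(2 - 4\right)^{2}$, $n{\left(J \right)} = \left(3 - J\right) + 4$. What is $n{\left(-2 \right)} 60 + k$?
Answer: $539$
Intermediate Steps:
$n{\left(J \right)} = 7 - J$
$k = -1$ ($k = 3 - \left(2 - 4\right)^{2} = 3 - \left(-2\right)^{2} = 3 - 4 = -1$)
$n{\left(-2 \right)} 60 + k = \left(7 - -2\right) 60 - 1 = \left(7 + 2\right) 60 - 1 = 9 \cdot 60 - 1 = 540 - 1 = 539$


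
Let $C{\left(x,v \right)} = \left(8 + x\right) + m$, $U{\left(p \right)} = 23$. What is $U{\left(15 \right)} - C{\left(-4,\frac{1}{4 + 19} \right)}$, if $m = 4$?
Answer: $15$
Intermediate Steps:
$C{\left(x,v \right)} = 12 + x$ ($C{\left(x,v \right)} = \left(8 + x\right) + 4 = 12 + x$)
$U{\left(15 \right)} - C{\left(-4,\frac{1}{4 + 19} \right)} = 23 - \left(12 - 4\right) = 23 - 8 = 15$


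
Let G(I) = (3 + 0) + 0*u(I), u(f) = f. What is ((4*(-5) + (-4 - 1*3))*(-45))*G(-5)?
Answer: 3645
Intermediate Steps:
G(I) = 3 (G(I) = (3 + 0) + 0*I = 3 + 0 = 3)
((4*(-5) + (-4 - 1*3))*(-45))*G(-5) = ((4*(-5) + (-4 - 1*3))*(-45))*3 = ((-20 + (-4 - 3))*(-45))*3 = ((-20 - 7)*(-45))*3 = -27*(-45)*3 = 1215*3 = 3645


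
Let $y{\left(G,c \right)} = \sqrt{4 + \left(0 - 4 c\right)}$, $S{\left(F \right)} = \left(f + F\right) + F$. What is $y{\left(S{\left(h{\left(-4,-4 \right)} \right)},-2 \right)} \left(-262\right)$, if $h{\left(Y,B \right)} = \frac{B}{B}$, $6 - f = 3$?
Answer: $- 524 \sqrt{3} \approx -907.59$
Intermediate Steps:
$f = 3$ ($f = 6 - 3 = 3$)
$h{\left(Y,B \right)} = 1$
$S{\left(F \right)} = 3 + 2 F$ ($S{\left(F \right)} = \left(3 + F\right) + F = 3 + 2 F$)
$y{\left(G,c \right)} = \sqrt{4 - 4 c}$
$y{\left(S{\left(h{\left(-4,-4 \right)} \right)},-2 \right)} \left(-262\right) = 2 \sqrt{1 - -2} \left(-262\right) = 2 \sqrt{1 + 2} \left(-262\right) = 2 \sqrt{3} \left(-262\right) = - 524 \sqrt{3}$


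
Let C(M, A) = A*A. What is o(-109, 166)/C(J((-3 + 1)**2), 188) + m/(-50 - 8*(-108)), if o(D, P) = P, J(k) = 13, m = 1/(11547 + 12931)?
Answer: 413450077/88029056456 ≈ 0.0046967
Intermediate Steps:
m = 1/24478 ≈ 4.0853e-5
C(M, A) = A**2
o(-109, 166)/C(J((-3 + 1)**2), 188) + m/(-50 - 8*(-108)) = 166/(188**2) + 1/(24478*(-50 - 8*(-108))) = 166/35344 + 1/(24478*(-50 + 864)) = 166*(1/35344) + (1/24478)/814 = 83/17672 + (1/24478)*(1/814) = 83/17672 + 1/19925092 = 413450077/88029056456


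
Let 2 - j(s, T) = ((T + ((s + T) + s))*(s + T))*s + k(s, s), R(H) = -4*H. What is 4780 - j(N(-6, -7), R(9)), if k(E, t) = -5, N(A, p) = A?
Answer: -16395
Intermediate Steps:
j(s, T) = 7 - s*(T + s)*(2*T + 2*s) (j(s, T) = 2 - (((T + ((s + T) + s))*(s + T))*s - 5) = 2 - (((T + ((T + s) + s))*(T + s))*s - 5) = 2 - (((T + (T + 2*s))*(T + s))*s - 5) = 2 - (((2*T + 2*s)*(T + s))*s - 5) = 2 - (((T + s)*(2*T + 2*s))*s - 5) = 2 - (s*(T + s)*(2*T + 2*s) - 5) = 2 - (-5 + s*(T + s)*(2*T + 2*s)) = 2 + (5 - s*(T + s)*(2*T + 2*s)) = 7 - s*(T + s)*(2*T + 2*s))
4780 - j(N(-6, -7), R(9)) = 4780 - (7 - 2*(-6)³ - 4*(-4*9)*(-6)² - 2*(-6)*(-4*9)²) = 4780 - (7 - 2*(-216) - 4*(-36)*36 - 2*(-6)*(-36)²) = 4780 - (7 + 432 + 5184 - 2*(-6)*1296) = 4780 - (7 + 432 + 5184 + 15552) = 4780 - 1*21175 = 4780 - 21175 = -16395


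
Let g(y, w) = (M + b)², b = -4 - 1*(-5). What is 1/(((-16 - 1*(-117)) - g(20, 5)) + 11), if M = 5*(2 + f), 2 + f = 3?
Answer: -1/144 ≈ -0.0069444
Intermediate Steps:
b = 1 (b = -4 + 5 = 1)
f = 1 (f = -2 + 3 = 1)
M = 15 (M = 5*(2 + 1) = 5*3 = 15)
g(y, w) = 256 (g(y, w) = (15 + 1)² = 16² = 256)
1/(((-16 - 1*(-117)) - g(20, 5)) + 11) = 1/(((-16 - 1*(-117)) - 1*256) + 11) = 1/(((-16 + 117) - 256) + 11) = 1/((101 - 256) + 11) = 1/(-155 + 11) = 1/(-144) = -1/144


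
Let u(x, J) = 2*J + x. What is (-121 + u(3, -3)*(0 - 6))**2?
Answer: 10609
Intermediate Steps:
u(x, J) = x + 2*J
(-121 + u(3, -3)*(0 - 6))**2 = (-121 + (3 + 2*(-3))*(0 - 6))**2 = (-121 + (3 - 6)*(-6))**2 = (-121 - 3*(-6))**2 = (-121 + 18)**2 = (-103)**2 = 10609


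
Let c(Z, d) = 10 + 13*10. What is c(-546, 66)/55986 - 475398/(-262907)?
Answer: 1903745672/1051365093 ≈ 1.8107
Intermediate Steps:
c(Z, d) = 140 (c(Z, d) = 10 + 130 = 140)
c(-546, 66)/55986 - 475398/(-262907) = 140/55986 - 475398/(-262907) = 140*(1/55986) - 475398*(-1/262907) = 10/3999 + 475398/262907 = 1903745672/1051365093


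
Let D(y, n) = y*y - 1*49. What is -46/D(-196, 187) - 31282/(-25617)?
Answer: 399672704/327615813 ≈ 1.2199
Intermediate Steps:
D(y, n) = -49 + y**2 (D(y, n) = y**2 - 49 = -49 + y**2)
-46/D(-196, 187) - 31282/(-25617) = -46/(-49 + (-196)**2) - 31282/(-25617) = -46/(-49 + 38416) - 31282*(-1/25617) = -46/38367 + 31282/25617 = 399672704/327615813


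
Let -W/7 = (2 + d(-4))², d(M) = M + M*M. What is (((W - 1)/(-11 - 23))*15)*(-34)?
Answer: -20595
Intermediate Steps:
d(M) = M + M²
W = -1372 (W = -7*(2 - 4*(1 - 4))² = -7*(2 - 4*(-3))² = -7*(2 + 12)² = -7*14² = -7*196 = -1372)
(((W - 1)/(-11 - 23))*15)*(-34) = (((-1372 - 1)/(-11 - 23))*15)*(-34) = (-1373/(-34)*15)*(-34) = (-1373*(-1/34)*15)*(-34) = ((1373/34)*15)*(-34) = (20595/34)*(-34) = -20595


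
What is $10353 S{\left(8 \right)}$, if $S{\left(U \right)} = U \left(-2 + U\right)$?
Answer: $496944$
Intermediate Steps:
$10353 S{\left(8 \right)} = 10353 \cdot 8 \left(-2 + 8\right) = 10353 \cdot 8 \cdot 6 = 10353 \cdot 48 = 496944$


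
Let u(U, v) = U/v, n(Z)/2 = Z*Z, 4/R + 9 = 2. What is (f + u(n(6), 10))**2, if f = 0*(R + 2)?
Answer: 1296/25 ≈ 51.840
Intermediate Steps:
R = -4/7 (R = 4/(-9 + 2) = 4/(-7) = 4*(-1/7) = -4/7 ≈ -0.57143)
n(Z) = 2*Z**2 (n(Z) = 2*(Z*Z) = 2*Z**2)
f = 0 (f = 0*(-4/7 + 2) = 0*(10/7) = 0)
(f + u(n(6), 10))**2 = (0 + (2*6**2)/10)**2 = (0 + (2*36)*(1/10))**2 = (0 + 72*(1/10))**2 = (0 + 36/5)**2 = (36/5)**2 = 1296/25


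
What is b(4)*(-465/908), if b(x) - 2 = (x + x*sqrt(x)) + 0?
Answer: -3255/454 ≈ -7.1696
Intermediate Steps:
b(x) = 2 + x + x**(3/2) (b(x) = 2 + ((x + x*sqrt(x)) + 0) = 2 + ((x + x**(3/2)) + 0) = 2 + (x + x**(3/2)) = 2 + x + x**(3/2))
b(4)*(-465/908) = (2 + 4 + 4**(3/2))*(-465/908) = (2 + 4 + 8)*(-465*1/908) = 14*(-465/908) = -3255/454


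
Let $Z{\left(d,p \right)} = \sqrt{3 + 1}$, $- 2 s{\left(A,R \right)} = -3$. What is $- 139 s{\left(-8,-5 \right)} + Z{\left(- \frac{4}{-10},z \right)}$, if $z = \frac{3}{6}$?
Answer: $- \frac{413}{2} \approx -206.5$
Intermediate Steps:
$s{\left(A,R \right)} = \frac{3}{2}$ ($s{\left(A,R \right)} = \left(- \frac{1}{2}\right) \left(-3\right) = \frac{3}{2}$)
$z = \frac{1}{2}$ ($z = 3 \cdot \frac{1}{6} = \frac{1}{2} \approx 0.5$)
$Z{\left(d,p \right)} = 2$ ($Z{\left(d,p \right)} = \sqrt{4} = 2$)
$- 139 s{\left(-8,-5 \right)} + Z{\left(- \frac{4}{-10},z \right)} = \left(-139\right) \frac{3}{2} + 2 = - \frac{417}{2} + 2 = - \frac{413}{2}$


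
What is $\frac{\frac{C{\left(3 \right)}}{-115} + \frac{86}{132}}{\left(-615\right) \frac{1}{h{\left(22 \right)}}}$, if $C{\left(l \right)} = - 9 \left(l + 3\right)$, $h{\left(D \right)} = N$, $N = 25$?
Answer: $- \frac{8509}{186714} \approx -0.045572$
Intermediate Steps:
$h{\left(D \right)} = 25$
$C{\left(l \right)} = -27 - 9 l$ ($C{\left(l \right)} = - 9 \left(3 + l\right) = -27 - 9 l$)
$\frac{\frac{C{\left(3 \right)}}{-115} + \frac{86}{132}}{\left(-615\right) \frac{1}{h{\left(22 \right)}}} = \frac{\frac{-27 - 27}{-115} + \frac{86}{132}}{\left(-615\right) \frac{1}{25}} = \frac{\left(-27 - 27\right) \left(- \frac{1}{115}\right) + 86 \cdot \frac{1}{132}}{\left(-615\right) \frac{1}{25}} = \frac{\left(-54\right) \left(- \frac{1}{115}\right) + \frac{43}{66}}{- \frac{123}{5}} = \left(\frac{54}{115} + \frac{43}{66}\right) \left(- \frac{5}{123}\right) = \frac{8509}{7590} \left(- \frac{5}{123}\right) = - \frac{8509}{186714}$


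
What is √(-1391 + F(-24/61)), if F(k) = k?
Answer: 5*I*√207095/61 ≈ 37.301*I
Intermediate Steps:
√(-1391 + F(-24/61)) = √(-1391 - 24/61) = √(-84875/61) = 5*I*√207095/61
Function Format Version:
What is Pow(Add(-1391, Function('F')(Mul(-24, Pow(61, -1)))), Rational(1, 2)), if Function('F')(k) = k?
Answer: Mul(Rational(5, 61), I, Pow(207095, Rational(1, 2))) ≈ Mul(37.301, I)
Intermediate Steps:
Pow(Add(-1391, Function('F')(Mul(-24, Pow(61, -1)))), Rational(1, 2)) = Pow(Add(-1391, Mul(-24, Pow(61, -1))), Rational(1, 2)) = Pow(Add(-1391, Mul(-24, Rational(1, 61))), Rational(1, 2)) = Pow(Add(-1391, Rational(-24, 61)), Rational(1, 2)) = Pow(Rational(-84875, 61), Rational(1, 2)) = Mul(Rational(5, 61), I, Pow(207095, Rational(1, 2)))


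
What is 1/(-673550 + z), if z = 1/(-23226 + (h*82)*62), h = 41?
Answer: -185218/124753583899 ≈ -1.4847e-6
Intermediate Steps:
z = 1/185218 (z = 1/(-23226 + (41*82)*62) = 1/(-23226 + 3362*62) = 1/(-23226 + 208444) = 1/185218 ≈ 5.3990e-6)
1/(-673550 + z) = 1/(-673550 + 1/185218) = 1/(-124753583899/185218) = -185218/124753583899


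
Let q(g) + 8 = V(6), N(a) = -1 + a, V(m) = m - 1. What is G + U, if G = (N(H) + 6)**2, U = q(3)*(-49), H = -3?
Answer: 151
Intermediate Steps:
V(m) = -1 + m
q(g) = -3 (q(g) = -8 + (-1 + 6) = -8 + 5 = -3)
U = 147 (U = -3*(-49) = 147)
G = 4 (G = ((-1 - 3) + 6)**2 = (-4 + 6)**2 = 2**2 = 4)
G + U = 4 + 147 = 151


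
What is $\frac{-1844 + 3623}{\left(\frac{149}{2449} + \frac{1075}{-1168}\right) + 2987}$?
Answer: $\frac{1696236176}{2847217247} \approx 0.59575$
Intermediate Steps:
$\frac{-1844 + 3623}{\left(\frac{149}{2449} + \frac{1075}{-1168}\right) + 2987} = \frac{1779}{\left(149 \cdot \frac{1}{2449} + 1075 \left(- \frac{1}{1168}\right)\right) + 2987} = \frac{1779}{\left(\frac{149}{2449} - \frac{1075}{1168}\right) + 2987} = \frac{1779}{- \frac{2458643}{2860432} + 2987} = \frac{1779}{\frac{8541651741}{2860432}} = 1779 \cdot \frac{2860432}{8541651741} = \frac{1696236176}{2847217247}$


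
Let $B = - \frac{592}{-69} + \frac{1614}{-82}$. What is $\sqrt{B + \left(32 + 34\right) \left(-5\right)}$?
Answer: $\frac{i \sqrt{2729931249}}{2829} \approx 18.469 i$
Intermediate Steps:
$B = - \frac{31411}{2829}$ ($B = \left(-592\right) \left(- \frac{1}{69}\right) + 1614 \left(- \frac{1}{82}\right) = \frac{592}{69} - \frac{807}{41} = - \frac{31411}{2829} \approx -11.103$)
$\sqrt{B + \left(32 + 34\right) \left(-5\right)} = \sqrt{- \frac{31411}{2829} + \left(32 + 34\right) \left(-5\right)} = \sqrt{- \frac{31411}{2829} + 66 \left(-5\right)} = \sqrt{- \frac{31411}{2829} - 330} = \sqrt{- \frac{964981}{2829}} = \frac{i \sqrt{2729931249}}{2829}$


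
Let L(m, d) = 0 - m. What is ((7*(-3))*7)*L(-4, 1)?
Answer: -588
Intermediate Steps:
L(m, d) = -m
((7*(-3))*7)*L(-4, 1) = ((7*(-3))*7)*(-1*(-4)) = -21*7*4 = -147*4 = -588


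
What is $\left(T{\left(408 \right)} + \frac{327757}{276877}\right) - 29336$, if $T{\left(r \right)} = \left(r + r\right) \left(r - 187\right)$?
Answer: $\frac{41808754757}{276877} \approx 1.51 \cdot 10^{5}$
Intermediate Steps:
$T{\left(r \right)} = 2 r \left(-187 + r\right)$
$\left(T{\left(408 \right)} + \frac{327757}{276877}\right) - 29336 = \left(2 \cdot 408 \left(-187 + 408\right) + \frac{327757}{276877}\right) - 29336 = \left(2 \cdot 408 \cdot 221 + 327757 \cdot \frac{1}{276877}\right) - 29336 = \left(180336 + \frac{327757}{276877}\right) - 29336 = \frac{49931218429}{276877} - 29336 = \frac{41808754757}{276877}$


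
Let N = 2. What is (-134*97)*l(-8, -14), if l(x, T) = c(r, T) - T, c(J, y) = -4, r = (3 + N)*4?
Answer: -129980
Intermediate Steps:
r = 20 (r = (3 + 2)*4 = 5*4 = 20)
l(x, T) = -4 - T
(-134*97)*l(-8, -14) = (-134*97)*(-4 - 1*(-14)) = -12998*(-4 + 14) = -12998*10 = -129980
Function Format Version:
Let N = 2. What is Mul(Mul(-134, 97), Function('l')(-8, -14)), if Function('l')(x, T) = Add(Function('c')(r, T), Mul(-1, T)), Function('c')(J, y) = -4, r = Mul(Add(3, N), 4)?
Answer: -129980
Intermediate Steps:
r = 20 (r = Mul(Add(3, 2), 4) = Mul(5, 4) = 20)
Function('l')(x, T) = Add(-4, Mul(-1, T))
Mul(Mul(-134, 97), Function('l')(-8, -14)) = Mul(Mul(-134, 97), Add(-4, Mul(-1, -14))) = Mul(-12998, Add(-4, 14)) = Mul(-12998, 10) = -129980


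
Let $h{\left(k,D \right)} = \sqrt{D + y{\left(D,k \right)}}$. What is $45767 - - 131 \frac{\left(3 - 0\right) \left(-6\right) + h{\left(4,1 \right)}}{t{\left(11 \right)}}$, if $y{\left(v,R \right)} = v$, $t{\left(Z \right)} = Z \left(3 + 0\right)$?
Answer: $\frac{502651}{11} + \frac{131 \sqrt{2}}{33} \approx 45701.0$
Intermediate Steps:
$t{\left(Z \right)} = 3 Z$ ($t{\left(Z \right)} = Z 3 = 3 Z$)
$h{\left(k,D \right)} = \sqrt{2} \sqrt{D}$ ($h{\left(k,D \right)} = \sqrt{D + D} = \sqrt{2 D} = \sqrt{2} \sqrt{D}$)
$45767 - - 131 \frac{\left(3 - 0\right) \left(-6\right) + h{\left(4,1 \right)}}{t{\left(11 \right)}} = 45767 - - 131 \frac{\left(3 - 0\right) \left(-6\right) + \sqrt{2} \sqrt{1}}{3 \cdot 11} = 45767 - - 131 \frac{\left(3 + 0\right) \left(-6\right) + \sqrt{2} \cdot 1}{33} = 45767 - - 131 \left(3 \left(-6\right) + \sqrt{2}\right) \frac{1}{33} = 45767 - - 131 \left(-18 + \sqrt{2}\right) \frac{1}{33} = 45767 - - 131 \left(- \frac{6}{11} + \frac{\sqrt{2}}{33}\right) = 45767 - \left(\frac{786}{11} - \frac{131 \sqrt{2}}{33}\right) = \frac{502651}{11} + \frac{131 \sqrt{2}}{33}$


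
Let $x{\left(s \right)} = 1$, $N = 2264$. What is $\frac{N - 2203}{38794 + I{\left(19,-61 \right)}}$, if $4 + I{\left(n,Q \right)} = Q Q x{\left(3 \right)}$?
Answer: $\frac{61}{42511} \approx 0.0014349$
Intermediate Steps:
$I{\left(n,Q \right)} = -4 + Q^{2}$ ($I{\left(n,Q \right)} = -4 + Q Q 1 = -4 + Q^{2} \cdot 1 = -4 + Q^{2}$)
$\frac{N - 2203}{38794 + I{\left(19,-61 \right)}} = \frac{2264 - 2203}{38794 - \left(4 - \left(-61\right)^{2}\right)} = \frac{61}{38794 + \left(-4 + 3721\right)} = \frac{61}{38794 + 3717} = \frac{61}{42511}$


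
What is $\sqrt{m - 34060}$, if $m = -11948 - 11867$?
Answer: $5 i \sqrt{2315} \approx 240.57 i$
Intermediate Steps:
$m = -23815$
$\sqrt{m - 34060} = \sqrt{-23815 - 34060} = \sqrt{-57875} = 5 i \sqrt{2315}$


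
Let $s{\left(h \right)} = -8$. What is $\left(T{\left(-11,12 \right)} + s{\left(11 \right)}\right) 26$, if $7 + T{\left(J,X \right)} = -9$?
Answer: $-624$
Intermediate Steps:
$T{\left(J,X \right)} = -16$ ($T{\left(J,X \right)} = -7 - 9 = -16$)
$\left(T{\left(-11,12 \right)} + s{\left(11 \right)}\right) 26 = \left(-16 - 8\right) 26 = \left(-24\right) 26 = -624$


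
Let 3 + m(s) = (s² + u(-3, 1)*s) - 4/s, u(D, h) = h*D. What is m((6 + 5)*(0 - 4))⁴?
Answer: 266273189269422336/14641 ≈ 1.8187e+13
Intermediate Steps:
u(D, h) = D*h
m(s) = -3 + s² - 4/s - 3*s (m(s) = -3 + ((s² + (-3*1)*s) - 4/s) = -3 + ((s² - 3*s) - 4/s) = -3 + (s² - 4/s - 3*s) = -3 + s² - 4/s - 3*s)
m((6 + 5)*(0 - 4))⁴ = (-3 + ((6 + 5)*(0 - 4))² - 4*1/((0 - 4)*(6 + 5)) - 3*(6 + 5)*(0 - 4))⁴ = (-3 + (11*(-4))² - 4/(11*(-4)) - 33*(-4))⁴ = (-3 + (-44)² - 4/(-44) - 3*(-44))⁴ = (-3 + 1936 - 4*(-1/44) + 132)⁴ = (-3 + 1936 + 1/11 + 132)⁴ = (22716/11)⁴ = 266273189269422336/14641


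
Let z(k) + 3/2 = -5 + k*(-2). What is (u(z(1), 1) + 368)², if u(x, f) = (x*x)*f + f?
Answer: 3115225/16 ≈ 1.9470e+5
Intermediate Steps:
z(k) = -13/2 - 2*k (z(k) = -3/2 + (-5 + k*(-2)) = -3/2 + (-5 - 2*k) = -13/2 - 2*k)
u(x, f) = f + f*x² (u(x, f) = x²*f + f = f*x² + f = f + f*x²)
(u(z(1), 1) + 368)² = (1*(1 + (-13/2 - 2*1)²) + 368)² = (1*(1 + (-13/2 - 2)²) + 368)² = (1*(1 + (-17/2)²) + 368)² = (1*(1 + 289/4) + 368)² = (1*(293/4) + 368)² = (293/4 + 368)² = (1765/4)² = 3115225/16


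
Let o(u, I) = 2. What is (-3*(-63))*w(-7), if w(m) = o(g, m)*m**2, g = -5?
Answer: 18522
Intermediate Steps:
w(m) = 2*m**2
(-3*(-63))*w(-7) = (-3*(-63))*(2*(-7)**2) = 189*(2*49) = 189*98 = 18522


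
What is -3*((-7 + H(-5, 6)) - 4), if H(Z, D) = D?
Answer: 15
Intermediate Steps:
-3*((-7 + H(-5, 6)) - 4) = -3*((-7 + 6) - 4) = -3*(-1 - 4) = -3*(-5) = 15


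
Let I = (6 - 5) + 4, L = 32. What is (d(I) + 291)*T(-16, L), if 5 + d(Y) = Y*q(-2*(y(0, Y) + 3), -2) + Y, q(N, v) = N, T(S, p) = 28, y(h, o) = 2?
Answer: 6748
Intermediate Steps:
I = 5 (I = 1 + 4 = 5)
d(Y) = -5 - 9*Y (d(Y) = -5 + (Y*(-2*(2 + 3)) + Y) = -5 + (Y*(-2*5) + Y) = -5 + (Y*(-10) + Y) = -5 + (-10*Y + Y) = -5 - 9*Y)
(d(I) + 291)*T(-16, L) = ((-5 - 9*5) + 291)*28 = ((-5 - 45) + 291)*28 = (-50 + 291)*28 = 241*28 = 6748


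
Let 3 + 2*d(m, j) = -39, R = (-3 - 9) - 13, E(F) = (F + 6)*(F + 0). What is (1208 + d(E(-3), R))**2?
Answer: 1408969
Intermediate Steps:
E(F) = F*(6 + F) (E(F) = (6 + F)*F = F*(6 + F))
R = -25 (R = -12 - 13 = -25)
d(m, j) = -21 (d(m, j) = -3/2 + (1/2)*(-39) = -3/2 - 39/2 = -21)
(1208 + d(E(-3), R))**2 = (1208 - 21)**2 = 1187**2 = 1408969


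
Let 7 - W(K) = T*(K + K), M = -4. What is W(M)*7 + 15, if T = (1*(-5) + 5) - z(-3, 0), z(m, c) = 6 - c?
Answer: -272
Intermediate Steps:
T = -6 (T = (1*(-5) + 5) - (6 - 1*0) = (-5 + 5) - (6 + 0) = 0 - 1*6 = 0 - 6 = -6)
W(K) = 7 + 12*K (W(K) = 7 - (-6)*(K + K) = 7 - (-6)*2*K = 7 - (-12)*K = 7 + 12*K)
W(M)*7 + 15 = (7 + 12*(-4))*7 + 15 = (7 - 48)*7 + 15 = -41*7 + 15 = -287 + 15 = -272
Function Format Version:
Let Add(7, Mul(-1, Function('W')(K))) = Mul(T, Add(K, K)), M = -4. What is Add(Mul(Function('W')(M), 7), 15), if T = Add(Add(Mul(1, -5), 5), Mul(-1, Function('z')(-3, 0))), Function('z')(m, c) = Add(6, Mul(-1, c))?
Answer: -272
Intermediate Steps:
T = -6 (T = Add(Add(Mul(1, -5), 5), Mul(-1, Add(6, Mul(-1, 0)))) = Add(Add(-5, 5), Mul(-1, Add(6, 0))) = Add(0, Mul(-1, 6)) = Add(0, -6) = -6)
Function('W')(K) = Add(7, Mul(12, K)) (Function('W')(K) = Add(7, Mul(-1, Mul(-6, Add(K, K)))) = Add(7, Mul(-1, Mul(-6, Mul(2, K)))) = Add(7, Mul(-1, Mul(-12, K))) = Add(7, Mul(12, K)))
Add(Mul(Function('W')(M), 7), 15) = Add(Mul(Add(7, Mul(12, -4)), 7), 15) = Add(Mul(Add(7, -48), 7), 15) = Add(Mul(-41, 7), 15) = Add(-287, 15) = -272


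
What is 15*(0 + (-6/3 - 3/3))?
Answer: -45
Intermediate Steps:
15*(0 + (-6/3 - 3/3)) = 15*(0 + (-6*⅓ - 3*⅓)) = 15*(0 + (-2 - 1)) = 15*(0 - 3) = 15*(-3) = -45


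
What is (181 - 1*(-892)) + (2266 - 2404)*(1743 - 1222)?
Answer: -70825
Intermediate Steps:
(181 - 1*(-892)) + (2266 - 2404)*(1743 - 1222) = (181 + 892) - 138*521 = 1073 - 71898 = -70825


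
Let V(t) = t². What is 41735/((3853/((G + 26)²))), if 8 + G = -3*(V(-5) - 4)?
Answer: 84513375/3853 ≈ 21934.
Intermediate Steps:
G = -71 (G = -8 - 3*((-5)² - 4) = -8 - 3*(25 - 4) = -8 - 3*21 = -8 - 63 = -71)
41735/((3853/((G + 26)²))) = 41735/((3853/((-71 + 26)²))) = 41735/((3853/((-45)²))) = 41735/((3853/2025)) = 41735/((3853*(1/2025))) = 41735/(3853/2025) = 41735*(2025/3853) = 84513375/3853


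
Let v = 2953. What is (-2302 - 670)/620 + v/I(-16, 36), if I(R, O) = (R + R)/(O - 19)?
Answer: -7804931/4960 ≈ -1573.6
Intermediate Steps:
I(R, O) = 2*R/(-19 + O) (I(R, O) = (2*R)/(-19 + O) = 2*R/(-19 + O))
(-2302 - 670)/620 + v/I(-16, 36) = (-2302 - 670)/620 + 2953/((2*(-16)/(-19 + 36))) = -2972*1/620 + 2953/((2*(-16)/17)) = -743/155 + 2953/((2*(-16)*(1/17))) = -743/155 + 2953/(-32/17) = -743/155 + 2953*(-17/32) = -743/155 - 50201/32 = -7804931/4960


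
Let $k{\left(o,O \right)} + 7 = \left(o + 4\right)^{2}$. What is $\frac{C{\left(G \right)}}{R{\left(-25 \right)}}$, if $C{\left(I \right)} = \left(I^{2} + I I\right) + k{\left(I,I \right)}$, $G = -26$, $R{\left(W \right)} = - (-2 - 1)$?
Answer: $\frac{1829}{3} \approx 609.67$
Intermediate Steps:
$R{\left(W \right)} = 3$ ($R{\left(W \right)} = \left(-1\right) \left(-3\right) = 3$)
$k{\left(o,O \right)} = -7 + \left(4 + o\right)^{2}$ ($k{\left(o,O \right)} = -7 + \left(o + 4\right)^{2} = -7 + \left(4 + o\right)^{2}$)
$C{\left(I \right)} = -7 + \left(4 + I\right)^{2} + 2 I^{2}$ ($C{\left(I \right)} = \left(I^{2} + I I\right) + \left(-7 + \left(4 + I\right)^{2}\right) = \left(I^{2} + I^{2}\right) + \left(-7 + \left(4 + I\right)^{2}\right) = 2 I^{2} + \left(-7 + \left(4 + I\right)^{2}\right) = -7 + \left(4 + I\right)^{2} + 2 I^{2}$)
$\frac{C{\left(G \right)}}{R{\left(-25 \right)}} = \frac{9 + 3 \left(-26\right)^{2} + 8 \left(-26\right)}{3} = \left(9 + 3 \cdot 676 - 208\right) \frac{1}{3} = \left(9 + 2028 - 208\right) \frac{1}{3} = 1829 \cdot \frac{1}{3} = \frac{1829}{3}$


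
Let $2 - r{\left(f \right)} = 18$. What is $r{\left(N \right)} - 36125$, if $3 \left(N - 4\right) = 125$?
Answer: $-36141$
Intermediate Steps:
$N = \frac{137}{3}$ ($N = 4 + \frac{1}{3} \cdot 125 = 4 + \frac{125}{3} = \frac{137}{3} \approx 45.667$)
$r{\left(f \right)} = -16$ ($r{\left(f \right)} = 2 - 18 = -16$)
$r{\left(N \right)} - 36125 = -16 - 36125 = -36141$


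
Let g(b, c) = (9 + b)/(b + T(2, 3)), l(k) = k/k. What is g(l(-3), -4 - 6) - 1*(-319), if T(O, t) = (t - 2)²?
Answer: 324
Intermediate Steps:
T(O, t) = (-2 + t)²
l(k) = 1
g(b, c) = (9 + b)/(1 + b) (g(b, c) = (9 + b)/(b + (-2 + 3)²) = (9 + b)/(b + 1²) = (9 + b)/(b + 1) = (9 + b)/(1 + b))
g(l(-3), -4 - 6) - 1*(-319) = (9 + 1)/(1 + 1) - 1*(-319) = 10/2 + 319 = (½)*10 + 319 = 5 + 319 = 324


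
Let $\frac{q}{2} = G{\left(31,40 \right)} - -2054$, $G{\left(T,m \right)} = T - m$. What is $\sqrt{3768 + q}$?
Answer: $\sqrt{7858} \approx 88.645$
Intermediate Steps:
$q = 4090$ ($q = 2 \left(\left(31 - 40\right) - -2054\right) = 2 \left(\left(31 - 40\right) + 2054\right) = 2 \left(-9 + 2054\right) = 2 \cdot 2045 = 4090$)
$\sqrt{3768 + q} = \sqrt{3768 + 4090} = \sqrt{7858}$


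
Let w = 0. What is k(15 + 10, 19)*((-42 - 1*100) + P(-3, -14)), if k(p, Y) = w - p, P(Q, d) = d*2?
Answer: 4250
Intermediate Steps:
P(Q, d) = 2*d
k(p, Y) = -p (k(p, Y) = 0 - p = -p)
k(15 + 10, 19)*((-42 - 1*100) + P(-3, -14)) = (-(15 + 10))*((-42 - 1*100) + 2*(-14)) = (-1*25)*((-42 - 100) - 28) = -25*(-142 - 28) = -25*(-170) = 4250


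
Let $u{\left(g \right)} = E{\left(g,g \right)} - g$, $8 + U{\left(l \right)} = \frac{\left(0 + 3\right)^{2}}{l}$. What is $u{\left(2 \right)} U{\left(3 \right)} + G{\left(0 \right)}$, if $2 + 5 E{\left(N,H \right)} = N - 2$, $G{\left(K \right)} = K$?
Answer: $12$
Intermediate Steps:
$E{\left(N,H \right)} = - \frac{4}{5} + \frac{N}{5}$ ($E{\left(N,H \right)} = - \frac{2}{5} + \frac{N - 2}{5} = - \frac{2}{5} + \frac{-2 + N}{5} = - \frac{2}{5} + \left(- \frac{2}{5} + \frac{N}{5}\right) = - \frac{4}{5} + \frac{N}{5}$)
$U{\left(l \right)} = -8 + \frac{9}{l}$ ($U{\left(l \right)} = -8 + \frac{\left(0 + 3\right)^{2}}{l} = -8 + \frac{3^{2}}{l} = -8 + \frac{9}{l}$)
$u{\left(g \right)} = - \frac{4}{5} - \frac{4 g}{5}$ ($u{\left(g \right)} = \left(- \frac{4}{5} + \frac{g}{5}\right) - g = - \frac{4}{5} - \frac{4 g}{5}$)
$u{\left(2 \right)} U{\left(3 \right)} + G{\left(0 \right)} = \left(- \frac{4}{5} - \frac{8}{5}\right) \left(-8 + \frac{9}{3}\right) + 0 = \left(- \frac{4}{5} - \frac{8}{5}\right) \left(-8 + 9 \cdot \frac{1}{3}\right) + 0 = - \frac{12 \left(-8 + 3\right)}{5} + 0 = \left(- \frac{12}{5}\right) \left(-5\right) + 0 = 12 + 0 = 12$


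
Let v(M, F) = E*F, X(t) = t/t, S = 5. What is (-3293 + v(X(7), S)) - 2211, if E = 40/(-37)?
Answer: -203848/37 ≈ -5509.4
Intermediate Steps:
X(t) = 1
E = -40/37 (E = 40*(-1/37) = -40/37 ≈ -1.0811)
v(M, F) = -40*F/37
(-3293 + v(X(7), S)) - 2211 = (-3293 - 40/37*5) - 2211 = (-3293 - 200/37) - 2211 = -122041/37 - 2211 = -203848/37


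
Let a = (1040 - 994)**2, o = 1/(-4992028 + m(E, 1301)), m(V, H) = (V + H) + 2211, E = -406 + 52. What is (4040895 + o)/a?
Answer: 20159499838649/10556448920 ≈ 1909.7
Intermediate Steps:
E = -354
m(V, H) = 2211 + H + V (m(V, H) = (H + V) + 2211 = 2211 + H + V)
o = -1/4988870 (o = 1/(-4992028 + (2211 + 1301 - 354)) = 1/(-4992028 + 3158) = 1/(-4988870) = -1/4988870 ≈ -2.0045e-7)
a = 2116 (a = 46**2 = 2116)
(4040895 + o)/a = (4040895 - 1/4988870)/2116 = (20159499838649/4988870)*(1/2116) = 20159499838649/10556448920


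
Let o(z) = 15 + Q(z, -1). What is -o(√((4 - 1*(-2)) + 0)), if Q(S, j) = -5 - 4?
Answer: -6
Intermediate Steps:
Q(S, j) = -9
o(z) = 6 (o(z) = 15 - 9 = 6)
-o(√((4 - 1*(-2)) + 0)) = -1*6 = -6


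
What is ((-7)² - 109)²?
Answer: 3600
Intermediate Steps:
((-7)² - 109)² = (49 - 109)² = (-60)² = 3600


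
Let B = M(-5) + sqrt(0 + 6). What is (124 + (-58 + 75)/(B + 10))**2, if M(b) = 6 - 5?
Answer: 208717543/13225 - 491198*sqrt(6)/13225 ≈ 15691.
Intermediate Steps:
M(b) = 1
B = 1 + sqrt(6) (B = 1 + sqrt(0 + 6) = 1 + sqrt(6) ≈ 3.4495)
(124 + (-58 + 75)/(B + 10))**2 = (124 + (-58 + 75)/((1 + sqrt(6)) + 10))**2 = (124 + 17/(11 + sqrt(6)))**2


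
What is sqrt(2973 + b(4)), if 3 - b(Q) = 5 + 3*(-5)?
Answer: sqrt(2986) ≈ 54.644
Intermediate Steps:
b(Q) = 13 (b(Q) = 3 - (5 + 3*(-5)) = 3 - (5 - 15) = 3 - 1*(-10) = 3 + 10 = 13)
sqrt(2973 + b(4)) = sqrt(2973 + 13) = sqrt(2986)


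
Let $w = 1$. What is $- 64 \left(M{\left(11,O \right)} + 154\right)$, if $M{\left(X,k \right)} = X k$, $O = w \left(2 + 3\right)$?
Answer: $-13376$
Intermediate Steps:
$O = 5$ ($O = 1 \left(2 + 3\right) = 1 \cdot 5 = 5$)
$- 64 \left(M{\left(11,O \right)} + 154\right) = - 64 \left(11 \cdot 5 + 154\right) = - 64 \left(55 + 154\right) = \left(-64\right) 209 = -13376$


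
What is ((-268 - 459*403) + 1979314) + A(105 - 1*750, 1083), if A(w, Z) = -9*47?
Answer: 1793646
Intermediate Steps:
A(w, Z) = -423
((-268 - 459*403) + 1979314) + A(105 - 1*750, 1083) = ((-268 - 459*403) + 1979314) - 423 = ((-268 - 184977) + 1979314) - 423 = (-185245 + 1979314) - 423 = 1794069 - 423 = 1793646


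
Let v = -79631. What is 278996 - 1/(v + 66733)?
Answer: 3598490409/12898 ≈ 2.7900e+5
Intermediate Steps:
278996 - 1/(v + 66733) = 278996 - 1/(-79631 + 66733) = 278996 - 1/(-12898) = 278996 - 1*(-1/12898) = 278996 + 1/12898 = 3598490409/12898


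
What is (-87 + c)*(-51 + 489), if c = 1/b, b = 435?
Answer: -5525224/145 ≈ -38105.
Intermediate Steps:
c = 1/435 ≈ 0.0022989
(-87 + c)*(-51 + 489) = (-87 + 1/435)*(-51 + 489) = -37844/435*438 = -5525224/145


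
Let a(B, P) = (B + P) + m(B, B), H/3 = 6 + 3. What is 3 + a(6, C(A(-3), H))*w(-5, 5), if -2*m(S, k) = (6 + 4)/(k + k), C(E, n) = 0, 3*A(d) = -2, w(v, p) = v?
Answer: -299/12 ≈ -24.917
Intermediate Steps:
H = 27 (H = 3*(6 + 3) = 3*9 = 27)
A(d) = -⅔ (A(d) = (⅓)*(-2) = -⅔)
m(S, k) = -5/(2*k) (m(S, k) = -(6 + 4)/(2*(k + k)) = -5/(2*k))
a(B, P) = B + P - 5/(2*B) (a(B, P) = (B + P) - 5/(2*B) = B + P - 5/(2*B))
3 + a(6, C(A(-3), H))*w(-5, 5) = 3 + (6 + 0 - 5/2/6)*(-5) = 3 + (6 + 0 - 5/2*⅙)*(-5) = 3 + (6 + 0 - 5/12)*(-5) = 3 + (67/12)*(-5) = 3 - 335/12 = -299/12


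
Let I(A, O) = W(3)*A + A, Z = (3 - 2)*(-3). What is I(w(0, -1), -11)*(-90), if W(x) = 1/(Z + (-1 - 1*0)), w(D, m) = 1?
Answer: -135/2 ≈ -67.500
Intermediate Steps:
Z = -3 (Z = 1*(-3) = -3)
W(x) = -¼ (W(x) = 1/(-3 + (-1 - 1*0)) = 1/(-3 + (-1 + 0)) = 1/(-3 - 1) = 1/(-4) = -¼)
I(A, O) = 3*A/4 (I(A, O) = -A/4 + A = 3*A/4)
I(w(0, -1), -11)*(-90) = ((¾)*1)*(-90) = (¾)*(-90) = -135/2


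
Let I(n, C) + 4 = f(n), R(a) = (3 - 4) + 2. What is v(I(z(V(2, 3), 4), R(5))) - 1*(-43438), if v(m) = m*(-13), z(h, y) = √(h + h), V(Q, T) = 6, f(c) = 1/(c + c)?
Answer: 43490 - 13*√3/12 ≈ 43488.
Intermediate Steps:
f(c) = 1/(2*c)
z(h, y) = √2*√h (z(h, y) = √(2*h) = √2*√h)
R(a) = 1 (R(a) = -1 + 2 = 1)
I(n, C) = -4 + 1/(2*n)
v(m) = -13*m
v(I(z(V(2, 3), 4), R(5))) - 1*(-43438) = -13*(-4 + 1/(2*((√2*√6)))) - 1*(-43438) = -13*(-4 + 1/(2*((2*√3)))) + 43438 = -13*(-4 + (√3/6)/2) + 43438 = -13*(-4 + √3/12) + 43438 = (52 - 13*√3/12) + 43438 = 43490 - 13*√3/12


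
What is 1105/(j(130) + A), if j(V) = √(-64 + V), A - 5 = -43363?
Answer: -23955295/939958049 - 1105*√66/1879916098 ≈ -0.025490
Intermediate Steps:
A = -43358 (A = 5 - 43363 = -43358)
1105/(j(130) + A) = 1105/(√(-64 + 130) - 43358) = 1105/(√66 - 43358) = 1105/(-43358 + √66)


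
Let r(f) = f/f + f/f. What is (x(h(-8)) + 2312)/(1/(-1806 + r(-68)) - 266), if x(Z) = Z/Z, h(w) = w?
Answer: -1390884/159955 ≈ -8.6955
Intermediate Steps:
r(f) = 2 (r(f) = 1 + 1 = 2)
x(Z) = 1
(x(h(-8)) + 2312)/(1/(-1806 + r(-68)) - 266) = (1 + 2312)/(1/(-1806 + 2) - 266) = 2313/(1/(-1804) - 266) = 2313/(-1/1804 - 266) = 2313/(-479865/1804) = 2313*(-1804/479865) = -1390884/159955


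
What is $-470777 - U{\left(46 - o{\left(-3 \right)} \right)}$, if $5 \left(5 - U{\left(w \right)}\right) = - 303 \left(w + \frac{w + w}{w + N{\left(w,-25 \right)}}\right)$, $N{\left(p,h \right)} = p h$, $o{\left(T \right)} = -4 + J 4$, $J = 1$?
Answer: $- \frac{9471291}{20} \approx -4.7356 \cdot 10^{5}$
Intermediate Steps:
$o{\left(T \right)} = 0$ ($o{\left(T \right)} = -4 + 1 \cdot 4 = -4 + 4 = 0$)
$N{\left(p,h \right)} = h p$
$U{\left(w \right)} = - \frac{1}{20} + \frac{303 w}{5}$ ($U{\left(w \right)} = 5 - \frac{\left(-303\right) \left(w + \frac{w + w}{w - 25 w}\right)}{5} = 5 - \frac{\left(-303\right) \left(w + \frac{2 w}{\left(-24\right) w}\right)}{5} = 5 - \frac{\left(-303\right) \left(w + 2 w \left(- \frac{1}{24 w}\right)\right)}{5} = 5 - \frac{\left(-303\right) \left(w - \frac{1}{12}\right)}{5} = 5 - \frac{\left(-303\right) \left(- \frac{1}{12} + w\right)}{5} = 5 - \frac{\frac{101}{4} - 303 w}{5} = 5 + \left(- \frac{101}{20} + \frac{303 w}{5}\right) = - \frac{1}{20} + \frac{303 w}{5}$)
$-470777 - U{\left(46 - o{\left(-3 \right)} \right)} = -470777 - \left(- \frac{1}{20} + \frac{303 \left(46 - 0\right)}{5}\right) = -470777 - \left(- \frac{1}{20} + \frac{303 \left(46 + 0\right)}{5}\right) = -470777 - \left(- \frac{1}{20} + \frac{303}{5} \cdot 46\right) = -470777 - \left(- \frac{1}{20} + \frac{13938}{5}\right) = -470777 - \frac{55751}{20} = - \frac{9471291}{20}$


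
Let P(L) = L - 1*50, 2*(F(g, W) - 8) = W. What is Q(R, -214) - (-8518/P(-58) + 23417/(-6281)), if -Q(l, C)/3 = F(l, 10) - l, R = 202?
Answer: 166825397/339174 ≈ 491.86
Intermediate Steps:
F(g, W) = 8 + W/2
P(L) = -50 + L (P(L) = L - 50 = -50 + L)
Q(l, C) = -39 + 3*l (Q(l, C) = -3*((8 + (½)*10) - l) = -3*((8 + 5) - l) = -3*(13 - l) = -39 + 3*l)
Q(R, -214) - (-8518/P(-58) + 23417/(-6281)) = (-39 + 3*202) - (-8518/(-50 - 58) + 23417/(-6281)) = (-39 + 606) - (-8518/(-108) + 23417*(-1/6281)) = 567 - (-8518*(-1/108) - 23417/6281) = 567 - (4259/54 - 23417/6281) = 567 - 1*25486261/339174 = 567 - 25486261/339174 = 166825397/339174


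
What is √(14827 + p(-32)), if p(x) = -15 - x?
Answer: 2*√3711 ≈ 121.84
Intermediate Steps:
√(14827 + p(-32)) = √(14827 + (-15 - 1*(-32))) = √(14827 + (-15 + 32)) = √(14827 + 17) = √14844 = 2*√3711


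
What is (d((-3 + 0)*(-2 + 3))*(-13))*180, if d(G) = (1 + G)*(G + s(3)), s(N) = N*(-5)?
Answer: -84240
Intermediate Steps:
s(N) = -5*N
d(G) = (1 + G)*(-15 + G) (d(G) = (1 + G)*(G - 5*3) = (1 + G)*(G - 15) = (1 + G)*(-15 + G))
(d((-3 + 0)*(-2 + 3))*(-13))*180 = ((-15 + ((-3 + 0)*(-2 + 3))² - 14*(-3 + 0)*(-2 + 3))*(-13))*180 = ((-15 + (-3*1)² - (-42))*(-13))*180 = ((-15 + (-3)² - 14*(-3))*(-13))*180 = ((-15 + 9 + 42)*(-13))*180 = (36*(-13))*180 = -468*180 = -84240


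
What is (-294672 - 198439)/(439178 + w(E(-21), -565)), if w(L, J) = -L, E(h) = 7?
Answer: -493111/439171 ≈ -1.1228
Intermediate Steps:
(-294672 - 198439)/(439178 + w(E(-21), -565)) = (-294672 - 198439)/(439178 - 1*7) = -493111/(439178 - 7) = -493111/439171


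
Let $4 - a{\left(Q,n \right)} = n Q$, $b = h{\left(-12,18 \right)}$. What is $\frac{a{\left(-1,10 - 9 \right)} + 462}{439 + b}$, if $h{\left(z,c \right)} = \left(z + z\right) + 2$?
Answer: $\frac{467}{417} \approx 1.1199$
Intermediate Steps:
$h{\left(z,c \right)} = 2 + 2 z$ ($h{\left(z,c \right)} = 2 z + 2 = 2 + 2 z$)
$b = -22$ ($b = 2 + 2 \left(-12\right) = 2 - 24 = -22$)
$a{\left(Q,n \right)} = 4 - Q n$ ($a{\left(Q,n \right)} = 4 - n Q = 4 - Q n$)
$\frac{a{\left(-1,10 - 9 \right)} + 462}{439 + b} = \frac{\left(4 - - (10 - 9)\right) + 462}{439 - 22} = \frac{\left(4 - - (10 - 9)\right) + 462}{417} = \left(\left(4 - \left(-1\right) 1\right) + 462\right) \frac{1}{417} = \left(\left(4 + 1\right) + 462\right) \frac{1}{417} = \left(5 + 462\right) \frac{1}{417} = 467 \cdot \frac{1}{417} = \frac{467}{417}$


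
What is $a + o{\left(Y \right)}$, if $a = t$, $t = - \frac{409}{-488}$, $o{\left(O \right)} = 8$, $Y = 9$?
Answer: $\frac{4313}{488} \approx 8.8381$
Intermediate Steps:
$t = \frac{409}{488}$ ($t = \left(-409\right) \left(- \frac{1}{488}\right) = \frac{409}{488} \approx 0.83811$)
$a = \frac{409}{488} \approx 0.83811$
$a + o{\left(Y \right)} = \frac{409}{488} + 8 = \frac{4313}{488}$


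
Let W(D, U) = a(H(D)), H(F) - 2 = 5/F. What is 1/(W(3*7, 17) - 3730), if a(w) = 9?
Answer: -1/3721 ≈ -0.00026874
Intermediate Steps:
H(F) = 2 + 5/F
W(D, U) = 9
1/(W(3*7, 17) - 3730) = 1/(9 - 3730) = 1/(-3721) = -1/3721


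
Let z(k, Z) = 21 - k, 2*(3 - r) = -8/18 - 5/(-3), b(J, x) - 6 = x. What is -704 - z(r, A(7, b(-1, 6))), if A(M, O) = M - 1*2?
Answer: -13007/18 ≈ -722.61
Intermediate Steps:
b(J, x) = 6 + x
A(M, O) = -2 + M (A(M, O) = M - 2 = -2 + M)
r = 43/18 (r = 3 - (-8/18 - 5/(-3))/2 = 3 - (-8*1/18 - 5*(-⅓))/2 = 3 - (-4/9 + 5/3)/2 = 3 - ½*11/9 = 3 - 11/18 = 43/18 ≈ 2.3889)
-704 - z(r, A(7, b(-1, 6))) = -704 - (21 - 1*43/18) = -704 - (21 - 43/18) = -704 - 1*335/18 = -704 - 335/18 = -13007/18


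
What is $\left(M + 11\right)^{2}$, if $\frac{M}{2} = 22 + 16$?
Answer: $7569$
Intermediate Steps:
$M = 76$ ($M = 2 \left(22 + 16\right) = 2 \cdot 38 = 76$)
$\left(M + 11\right)^{2} = \left(76 + 11\right)^{2} = 87^{2} = 7569$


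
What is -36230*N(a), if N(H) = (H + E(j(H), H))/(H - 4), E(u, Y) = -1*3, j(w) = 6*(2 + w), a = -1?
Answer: -28984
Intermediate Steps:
j(w) = 12 + 6*w
E(u, Y) = -3
N(H) = (-3 + H)/(-4 + H) (N(H) = (H - 3)/(H - 4) = (-3 + H)/(-4 + H))
-36230*N(a) = -36230*(-3 - 1)/(-4 - 1) = -36230*(-4)/(-5) = -(-7246)*(-4) = -36230*⅘ = -28984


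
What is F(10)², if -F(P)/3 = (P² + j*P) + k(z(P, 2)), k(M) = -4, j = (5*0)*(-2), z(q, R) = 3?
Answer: 82944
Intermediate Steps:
j = 0 (j = 0*(-2) = 0)
F(P) = 12 - 3*P² (F(P) = -3*((P² + 0*P) - 4) = -3*((P² + 0) - 4) = -3*(P² - 4) = -3*(-4 + P²) = 12 - 3*P²)
F(10)² = (12 - 3*10²)² = (12 - 3*100)² = (12 - 300)² = (-288)² = 82944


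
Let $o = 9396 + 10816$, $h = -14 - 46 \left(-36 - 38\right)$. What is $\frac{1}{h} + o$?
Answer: $\frac{68518681}{3390} \approx 20212.0$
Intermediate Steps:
$h = 3390$ ($h = -14 - -3404 = -14 + 3404 = 3390$)
$o = 20212$
$\frac{1}{h} + o = \frac{1}{3390} + 20212 = \frac{68518681}{3390}$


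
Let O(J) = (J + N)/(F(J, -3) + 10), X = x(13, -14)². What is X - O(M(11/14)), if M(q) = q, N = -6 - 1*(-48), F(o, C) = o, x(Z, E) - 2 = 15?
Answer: 43040/151 ≈ 285.03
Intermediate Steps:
x(Z, E) = 17 (x(Z, E) = 2 + 15 = 17)
N = 42 (N = -6 + 48 = 42)
X = 289 (X = 17² = 289)
O(J) = (42 + J)/(10 + J) (O(J) = (J + 42)/(J + 10) = (42 + J)/(10 + J))
X - O(M(11/14)) = 289 - (42 + 11/14)/(10 + 11/14) = 289 - 599/(151/14*14) = 289 - 14*599/(151*14) = 289 - 1*599/151 = 289 - 599/151 = 43040/151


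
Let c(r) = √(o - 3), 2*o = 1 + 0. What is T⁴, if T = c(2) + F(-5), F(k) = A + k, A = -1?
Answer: (12 - I*√10)⁴/16 ≈ 762.25 - 1271.2*I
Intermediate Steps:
o = ½ (o = (1 + 0)/2 = (½)*1 = ½ ≈ 0.50000)
c(r) = I*√10/2 (c(r) = √(½ - 3) = √(-5/2) = I*√10/2)
F(k) = -1 + k
T = -6 + I*√10/2 (T = I*√10/2 + (-1 - 5) = I*√10/2 - 6 = -6 + I*√10/2 ≈ -6.0 + 1.5811*I)
T⁴ = (-6 + I*√10/2)⁴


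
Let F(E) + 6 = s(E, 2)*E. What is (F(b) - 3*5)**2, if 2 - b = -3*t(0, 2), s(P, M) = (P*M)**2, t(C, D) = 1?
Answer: 229441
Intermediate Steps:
s(P, M) = M**2*P**2 (s(P, M) = (M*P)**2 = M**2*P**2)
b = 5 (b = 2 - (-3) = 2 - 1*(-3) = 2 + 3 = 5)
F(E) = -6 + 4*E**3 (F(E) = -6 + (2**2*E**2)*E = -6 + (4*E**2)*E = -6 + 4*E**3)
(F(b) - 3*5)**2 = ((-6 + 4*5**3) - 3*5)**2 = ((-6 + 4*125) - 15)**2 = ((-6 + 500) - 15)**2 = (494 - 15)**2 = 479**2 = 229441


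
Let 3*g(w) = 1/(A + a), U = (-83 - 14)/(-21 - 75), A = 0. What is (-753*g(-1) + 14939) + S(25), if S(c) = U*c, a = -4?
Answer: 1442593/96 ≈ 15027.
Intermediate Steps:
U = 97/96 (U = -97/(-96) = -97*(-1/96) = 97/96 ≈ 1.0104)
g(w) = -1/12 (g(w) = 1/(3*(0 - 4)) = (⅓)/(-4) = (⅓)*(-¼) = -1/12)
S(c) = 97*c/96
(-753*g(-1) + 14939) + S(25) = (-753*(-1/12) + 14939) + (97/96)*25 = (251/4 + 14939) + 2425/96 = 60007/4 + 2425/96 = 1442593/96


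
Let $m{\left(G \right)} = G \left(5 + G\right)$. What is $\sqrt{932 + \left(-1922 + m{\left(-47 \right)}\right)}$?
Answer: $2 \sqrt{246} \approx 31.369$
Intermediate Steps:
$\sqrt{932 + \left(-1922 + m{\left(-47 \right)}\right)} = \sqrt{932 - \left(1922 + 47 \left(5 - 47\right)\right)} = \sqrt{932 - -52} = \sqrt{932 + \left(-1922 + 1974\right)} = \sqrt{932 + 52} = \sqrt{984} = 2 \sqrt{246}$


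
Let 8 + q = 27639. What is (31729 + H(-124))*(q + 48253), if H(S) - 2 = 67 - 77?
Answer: 2407116364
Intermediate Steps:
q = 27631 (q = -8 + 27639 = 27631)
H(S) = -8 (H(S) = 2 + (67 - 77) = 2 - 10 = -8)
(31729 + H(-124))*(q + 48253) = (31729 - 8)*(27631 + 48253) = 31721*75884 = 2407116364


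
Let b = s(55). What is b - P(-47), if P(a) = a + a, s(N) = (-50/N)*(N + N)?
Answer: -6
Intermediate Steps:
s(N) = -100 (s(N) = (-50/N)*(2*N) = -100)
b = -100
P(a) = 2*a
b - P(-47) = -100 - 2*(-47) = -100 - 1*(-94) = -100 + 94 = -6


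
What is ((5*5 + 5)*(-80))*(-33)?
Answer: 79200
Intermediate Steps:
((5*5 + 5)*(-80))*(-33) = ((25 + 5)*(-80))*(-33) = (30*(-80))*(-33) = -2400*(-33) = 79200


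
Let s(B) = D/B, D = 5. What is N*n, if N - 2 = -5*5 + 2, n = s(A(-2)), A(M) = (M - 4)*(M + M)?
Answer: -35/8 ≈ -4.3750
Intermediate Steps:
A(M) = 2*M*(-4 + M) (A(M) = (-4 + M)*(2*M) = 2*M*(-4 + M))
s(B) = 5/B
n = 5/24 (n = 5/((2*(-2)*(-4 - 2))) = 5/((2*(-2)*(-6))) = 5/24 ≈ 0.20833)
N = -21 (N = 2 + (-5*5 + 2) = 2 + (-25 + 2) = 2 - 23 = -21)
N*n = -21*5/24 = -35/8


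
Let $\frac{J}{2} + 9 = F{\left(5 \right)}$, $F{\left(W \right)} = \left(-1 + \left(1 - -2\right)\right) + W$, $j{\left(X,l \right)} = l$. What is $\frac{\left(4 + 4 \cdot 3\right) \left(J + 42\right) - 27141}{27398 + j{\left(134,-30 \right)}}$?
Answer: $- \frac{26533}{27368} \approx -0.96949$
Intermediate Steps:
$F{\left(W \right)} = 2 + W$ ($F{\left(W \right)} = \left(-1 + \left(1 + 2\right)\right) + W = \left(-1 + 3\right) + W = 2 + W$)
$J = -4$ ($J = -18 + 2 \left(2 + 5\right) = -18 + 2 \cdot 7 = -18 + 14 = -4$)
$\frac{\left(4 + 4 \cdot 3\right) \left(J + 42\right) - 27141}{27398 + j{\left(134,-30 \right)}} = \frac{\left(4 + 4 \cdot 3\right) \left(-4 + 42\right) - 27141}{27398 - 30} = \frac{\left(4 + 12\right) 38 - 27141}{27368} = \left(16 \cdot 38 - 27141\right) \frac{1}{27368} = \left(608 - 27141\right) \frac{1}{27368} = \left(-26533\right) \frac{1}{27368} = - \frac{26533}{27368}$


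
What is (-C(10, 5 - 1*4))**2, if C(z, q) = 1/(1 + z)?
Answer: 1/121 ≈ 0.0082645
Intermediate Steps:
(-C(10, 5 - 1*4))**2 = (-1/(1 + 10))**2 = (-1/11)**2 = 1/121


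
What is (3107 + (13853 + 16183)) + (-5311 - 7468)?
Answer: 20364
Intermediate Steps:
(3107 + (13853 + 16183)) + (-5311 - 7468) = (3107 + 30036) - 12779 = 33143 - 12779 = 20364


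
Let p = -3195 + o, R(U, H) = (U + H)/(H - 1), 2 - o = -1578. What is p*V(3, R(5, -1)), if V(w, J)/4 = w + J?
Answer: -6460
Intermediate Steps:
o = 1580 (o = 2 - 1*(-1578) = 2 + 1578 = 1580)
R(U, H) = (H + U)/(-1 + H)
V(w, J) = 4*J + 4*w (V(w, J) = 4*(w + J) = 4*(J + w) = 4*J + 4*w)
p = -1615 (p = -3195 + 1580 = -1615)
p*V(3, R(5, -1)) = -1615*(4*((-1 + 5)/(-1 - 1)) + 4*3) = -1615*(4*(4/(-2)) + 12) = -1615*(4*(-½*4) + 12) = -1615*(4*(-2) + 12) = -1615*(-8 + 12) = -1615*4 = -6460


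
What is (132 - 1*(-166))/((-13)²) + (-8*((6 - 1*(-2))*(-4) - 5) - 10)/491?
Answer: 194652/82979 ≈ 2.3458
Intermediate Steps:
(132 - 1*(-166))/((-13)²) + (-8*((6 - 1*(-2))*(-4) - 5) - 10)/491 = (132 + 166)/169 + (-8*((6 + 2)*(-4) - 5) - 10)*(1/491) = 298*(1/169) + (-8*(8*(-4) - 5) - 10)*(1/491) = 298/169 + (-8*(-32 - 5) - 10)*(1/491) = 298/169 + (-8*(-37) - 10)*(1/491) = 298/169 + (296 - 10)*(1/491) = 298/169 + 286*(1/491) = 298/169 + 286/491 = 194652/82979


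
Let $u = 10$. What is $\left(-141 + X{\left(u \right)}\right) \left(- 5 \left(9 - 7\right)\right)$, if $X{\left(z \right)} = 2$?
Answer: $1390$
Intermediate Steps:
$\left(-141 + X{\left(u \right)}\right) \left(- 5 \left(9 - 7\right)\right) = \left(-141 + 2\right) \left(- 5 \left(9 - 7\right)\right) = - 139 \left(\left(-5\right) 2\right) = \left(-139\right) \left(-10\right) = 1390$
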